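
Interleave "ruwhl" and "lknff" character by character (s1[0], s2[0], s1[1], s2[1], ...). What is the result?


String 1: 'ruwhl'
String 2: 'lknff'
Operation: alternate characters
Pairs: 'r'+'l', 'u'+'k', 'w'+'n', 'h'+'f', 'l'+'f'
Result: rlukwnhflf


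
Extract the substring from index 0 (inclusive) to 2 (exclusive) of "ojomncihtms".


Input string: 'ojomncihtms'
Operation: slice [0:2]
Extract characters: s[0]='o', s[1]='j'
Result: oj


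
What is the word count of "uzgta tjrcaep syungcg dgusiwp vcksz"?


Input string: 'uzgta tjrcaep syungcg dgusiwp vcksz'
Operation: split by spaces
Words found: 'uzgta', 'tjrcaep', 'syungcg', 'dgusiwp', 'vcksz'
Word count: 5


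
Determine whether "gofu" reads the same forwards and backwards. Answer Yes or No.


Input string: 'gofu'
Reversed: 'ufog'
Compare pairs: s[0]='g' vs s[3]='u' (mismatch), s[1]='o' vs s[2]='f' (mismatch)
Palindrome: No


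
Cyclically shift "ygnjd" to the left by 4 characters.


Input: 'ygnjd', shift = 4
Operation: split at index 4 and swap parts
Front part s[0:4] = 'ygnj'
Back part s[4:] = 'd'
Rotated = back + front = 'd' + 'ygnj'
Result: dygnj


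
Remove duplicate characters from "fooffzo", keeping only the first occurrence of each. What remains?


Input: 'fooffzo'
Operation: keep first occurrence of each character
Scan: s[0]='f' new -> keep; s[1]='o' new -> keep; s[2]='o' seen -> skip; s[3]='f' seen -> skip; s[4]='f' seen -> skip; s[5]='z' new -> keep; s[6]='o' seen -> skip
Result: foz


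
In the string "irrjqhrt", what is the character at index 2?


Input string: 'irrjqhrt'
Operation: get character at index 2
Index mapping: s[0]='i', s[1]='r', s[2]='r'
Result: 'r'


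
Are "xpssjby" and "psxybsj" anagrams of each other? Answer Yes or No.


String 1: 'xpssjby' -> sorted: 'bjpssxy'
String 2: 'psxybsj' -> sorted: 'bjpssxy'
Compare sorted forms: 'bjpssxy' == 'bjpssxy'
Anagram: Yes


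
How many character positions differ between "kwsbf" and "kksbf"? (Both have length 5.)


String 1: 'kwsbf'
String 2: 'kksbf'
Compare each position: pos 0: 'k'=='k', pos 1: 'w'!='k', pos 2: 's'=='s', pos 3: 'b'=='b', pos 4: 'f'=='f'
Differing positions: 1
Hamming distance: 1


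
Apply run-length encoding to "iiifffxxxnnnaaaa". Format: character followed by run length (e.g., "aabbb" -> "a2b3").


Input: 'iiifffxxxnnnaaaa'
Operation: identify consecutive runs
Runs: 'iii' -> i3, 'fff' -> f3, 'xxx' -> x3, 'nnn' -> n3, 'aaaa' -> a4
Encoded: i3f3x3n3a4


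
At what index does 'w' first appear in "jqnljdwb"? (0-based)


Input string: 'jqnljdwb'
Target: 'w'
Scanning left to right: s[0]='j', s[1]='q', s[2]='n', s[3]='l', s[4]='j', s[5]='d', s[6]='w'
First match at index: 6


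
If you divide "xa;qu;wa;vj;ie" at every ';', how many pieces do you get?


Input string: 'xa;qu;wa;vj;ie'
Delimiter: ';'
Split result: 'xa', 'qu', 'wa', 'vj', 'ie'
Number of parts: 5


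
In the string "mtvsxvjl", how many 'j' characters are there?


Input string: 'mtvsxvjl'
Target character: 'j'
Scan each position: s[6]='j'
Matches found at indices: 6
Total: 1


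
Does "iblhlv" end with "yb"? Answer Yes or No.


Input string: 'iblhlv'
Suffix to check: 'yb'
Last 2 characters of input: 'lv'
Match: False
Result: No


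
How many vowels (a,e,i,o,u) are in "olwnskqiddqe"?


Input string: 'olwnskqiddqe'
Operation: count vowels (a, e, i, o, u)
Scan: s[0]='o' (vowel), s[1]='l', s[2]='w', s[3]='n', s[4]='s', s[5]='k', s[6]='q', s[7]='i' (vowel), s[8]='d', s[9]='d', s[10]='q', s[11]='e' (vowel)
Vowels found: 3
Result: 3


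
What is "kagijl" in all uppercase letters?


Input string: 'kagijl'
Operation: convert each letter to uppercase
Mapping: 'k'->'K', 'a'->'A', 'g'->'G', 'i'->'I', 'j'->'J', 'l'->'L'
Result: KAGIJL


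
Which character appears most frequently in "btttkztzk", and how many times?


Input: 'btttkztzk'
Operation: tally each character
Counts: 'b':1, 'k':2, 't':4, 'z':2
Maximum: 't' appears 4 times


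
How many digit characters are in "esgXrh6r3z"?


Input string: 'esgXrh6r3z'
Operation: count digit characters (0-9)
Scan: 'e', 's', 'g', 'X', 'r', 'h', '6'(digit), 'r', '3'(digit), 'z'
Digits found: 2
Result: 2


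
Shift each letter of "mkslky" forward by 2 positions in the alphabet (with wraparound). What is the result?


Input: 'mkslky', shift = 2
Operation: for each letter, (position + 2) mod 26
Mapping: 'm'(12+2=14)->'o', 'k'(10+2=12)->'m', 's'(18+2=20)->'u', 'l'(11+2=13)->'n', 'k'(10+2=12)->'m', 'y'(24+2=26, 26 mod 26=0)->'a'
Result: omunma


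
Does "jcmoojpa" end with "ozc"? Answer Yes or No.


Input string: 'jcmoojpa'
Suffix to check: 'ozc'
Last 3 characters of input: 'jpa'
Match: False
Result: No


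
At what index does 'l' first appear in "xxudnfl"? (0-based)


Input string: 'xxudnfl'
Target: 'l'
Scanning left to right: s[0]='x', s[1]='x', s[2]='u', s[3]='d', s[4]='n', s[5]='f', s[6]='l'
First match at index: 6


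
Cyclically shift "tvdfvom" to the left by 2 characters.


Input: 'tvdfvom', shift = 2
Operation: split at index 2 and swap parts
Front part s[0:2] = 'tv'
Back part s[2:] = 'dfvom'
Rotated = back + front = 'dfvom' + 'tv'
Result: dfvomtv


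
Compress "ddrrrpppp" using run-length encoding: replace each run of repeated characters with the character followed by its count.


Input: 'ddrrrpppp'
Operation: identify consecutive runs
Runs: 'dd' -> d2, 'rrr' -> r3, 'pppp' -> p4
Encoded: d2r3p4


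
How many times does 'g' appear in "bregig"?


Input string: 'bregig'
Target character: 'g'
Scan each position: s[3]='g', s[5]='g'
Matches found at indices: 3, 5
Total: 2


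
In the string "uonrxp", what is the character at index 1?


Input string: 'uonrxp'
Operation: get character at index 1
Index mapping: s[0]='u', s[1]='o'
Result: 'o'


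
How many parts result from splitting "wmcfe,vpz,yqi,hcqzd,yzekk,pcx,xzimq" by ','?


Input string: 'wmcfe,vpz,yqi,hcqzd,yzekk,pcx,xzimq'
Delimiter: ','
Split result: 'wmcfe', 'vpz', 'yqi', 'hcqzd', 'yzekk', 'pcx', 'xzimq'
Number of parts: 7


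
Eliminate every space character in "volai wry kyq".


Input string: 'volai wry kyq'
Operation: remove all spaces
Words: 'volai', 'wry', 'kyq'
Join without spaces: volaiwrykyq


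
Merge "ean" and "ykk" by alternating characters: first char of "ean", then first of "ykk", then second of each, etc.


String 1: 'ean'
String 2: 'ykk'
Operation: alternate characters
Pairs: 'e'+'y', 'a'+'k', 'n'+'k'
Result: eyaknk


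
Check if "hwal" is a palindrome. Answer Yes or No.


Input string: 'hwal'
Reversed: 'lawh'
Compare pairs: s[0]='h' vs s[3]='l' (mismatch), s[1]='w' vs s[2]='a' (mismatch)
Palindrome: No


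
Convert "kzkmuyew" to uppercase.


Input string: 'kzkmuyew'
Operation: convert each letter to uppercase
Mapping: 'k'->'K', 'z'->'Z', 'k'->'K', 'm'->'M', 'u'->'U', 'y'->'Y', 'e'->'E', 'w'->'W'
Result: KZKMUYEW


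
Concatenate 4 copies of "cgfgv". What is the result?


Input string: 'cgfgv'
Operation: repeat 4 times
Concatenation: 'cgfgv' + 'cgfgv' + 'cgfgv' + 'cgfgv'
Result: cgfgvcgfgvcgfgvcgfgv


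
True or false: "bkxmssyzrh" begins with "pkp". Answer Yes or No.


Input string: 'bkxmssyzrh'
Prefix to check: 'pkp'
First 3 characters of input: 'bkx'
Match: False
Result: No


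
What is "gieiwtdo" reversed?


Input string: 'gieiwtdo'
Operation: reverse character order
Original order: 'g' -> 'i' -> 'e' -> 'i' -> 'w' -> 't' -> 'd' -> 'o'
Reversed order: 'o' -> 'd' -> 't' -> 'w' -> 'i' -> 'e' -> 'i' -> 'g'
Result: odtwieig


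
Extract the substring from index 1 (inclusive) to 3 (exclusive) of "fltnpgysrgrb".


Input string: 'fltnpgysrgrb'
Operation: slice [1:3]
Extract characters: s[1]='l', s[2]='t'
Result: lt


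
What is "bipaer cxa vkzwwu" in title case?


Input string: 'bipaer cxa vkzwwu'
Operation: capitalize first letter of each word
Word transformations: 'bipaer'->'Bipaer', 'cxa'->'Cxa', 'vkzwwu'->'Vkzwwu'
Result: Bipaer Cxa Vkzwwu


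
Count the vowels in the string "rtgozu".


Input string: 'rtgozu'
Operation: count vowels (a, e, i, o, u)
Scan: s[0]='r', s[1]='t', s[2]='g', s[3]='o' (vowel), s[4]='z', s[5]='u' (vowel)
Vowels found: 2
Result: 2


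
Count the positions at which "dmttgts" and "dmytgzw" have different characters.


String 1: 'dmttgts'
String 2: 'dmytgzw'
Compare each position: pos 0: 'd'=='d', pos 1: 'm'=='m', pos 2: 't'!='y', pos 3: 't'=='t', pos 4: 'g'=='g', pos 5: 't'!='z', pos 6: 's'!='w'
Differing positions: 3
Hamming distance: 3


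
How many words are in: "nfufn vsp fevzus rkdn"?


Input string: 'nfufn vsp fevzus rkdn'
Operation: split by spaces
Words found: 'nfufn', 'vsp', 'fevzus', 'rkdn'
Word count: 4


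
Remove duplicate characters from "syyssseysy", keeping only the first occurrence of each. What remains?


Input: 'syyssseysy'
Operation: keep first occurrence of each character
Scan: s[0]='s' new -> keep; s[1]='y' new -> keep; s[2]='y' seen -> skip; s[3]='s' seen -> skip; s[4]='s' seen -> skip; s[5]='s' seen -> skip; s[6]='e' new -> keep; s[7]='y' seen -> skip; s[8]='s' seen -> skip; s[9]='y' seen -> skip
Result: sye


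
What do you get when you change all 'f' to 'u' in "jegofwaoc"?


Input string: 'jegofwaoc'
Operation: replace 'f' with 'u'
Positions of 'f': 4
After replacement: jegouwaoc


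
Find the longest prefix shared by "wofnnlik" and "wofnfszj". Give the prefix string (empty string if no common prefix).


String 1: 'wofnnlik'
String 2: 'wofnfszj'
Compare position by position:
pos 0: 'w' vs 'w' match
pos 1: 'o' vs 'o' match
pos 2: 'f' vs 'f' match
pos 3: 'n' vs 'n' match
pos 4: 'n' vs 'f' differ -> stop
Longest common prefix: "wofn" (length 4)


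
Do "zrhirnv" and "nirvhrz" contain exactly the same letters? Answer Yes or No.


String 1: 'zrhirnv' -> sorted: 'hinrrvz'
String 2: 'nirvhrz' -> sorted: 'hinrrvz'
Compare sorted forms: 'hinrrvz' == 'hinrrvz'
Anagram: Yes


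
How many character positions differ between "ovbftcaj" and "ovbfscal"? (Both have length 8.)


String 1: 'ovbftcaj'
String 2: 'ovbfscal'
Compare each position: pos 0: 'o'=='o', pos 1: 'v'=='v', pos 2: 'b'=='b', pos 3: 'f'=='f', pos 4: 't'!='s', pos 5: 'c'=='c', pos 6: 'a'=='a', pos 7: 'j'!='l'
Differing positions: 2
Hamming distance: 2


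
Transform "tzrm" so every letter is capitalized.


Input string: 'tzrm'
Operation: convert each letter to uppercase
Mapping: 't'->'T', 'z'->'Z', 'r'->'R', 'm'->'M'
Result: TZRM


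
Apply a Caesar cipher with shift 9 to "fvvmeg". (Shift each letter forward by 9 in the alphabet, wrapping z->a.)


Input: 'fvvmeg', shift = 9
Operation: for each letter, (position + 9) mod 26
Mapping: 'f'(5+9=14)->'o', 'v'(21+9=30, 30 mod 26=4)->'e', 'v'(21+9=30, 30 mod 26=4)->'e', 'm'(12+9=21)->'v', 'e'(4+9=13)->'n', 'g'(6+9=15)->'p'
Result: oeevnp


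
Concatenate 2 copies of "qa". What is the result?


Input string: 'qa'
Operation: repeat 2 times
Concatenation: 'qa' + 'qa'
Result: qaqa


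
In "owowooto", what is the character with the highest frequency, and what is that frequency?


Input: 'owowooto'
Operation: tally each character
Counts: 'o':5, 't':1, 'w':2
Maximum: 'o' appears 5 times


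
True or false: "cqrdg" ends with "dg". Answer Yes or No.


Input string: 'cqrdg'
Suffix to check: 'dg'
Last 2 characters of input: 'dg'
Match: True
Result: Yes


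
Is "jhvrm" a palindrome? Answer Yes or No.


Input string: 'jhvrm'
Reversed: 'mrvhj'
Compare pairs: s[0]='j' vs s[4]='m' (mismatch), s[1]='h' vs s[3]='r' (mismatch)
Palindrome: No


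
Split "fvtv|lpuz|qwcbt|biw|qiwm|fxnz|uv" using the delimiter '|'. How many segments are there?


Input string: 'fvtv|lpuz|qwcbt|biw|qiwm|fxnz|uv'
Delimiter: '|'
Split result: 'fvtv', 'lpuz', 'qwcbt', 'biw', 'qiwm', 'fxnz', 'uv'
Number of parts: 7


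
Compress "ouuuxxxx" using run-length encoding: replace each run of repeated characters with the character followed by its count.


Input: 'ouuuxxxx'
Operation: identify consecutive runs
Runs: 'o' -> o1, 'uuu' -> u3, 'xxxx' -> x4
Encoded: o1u3x4


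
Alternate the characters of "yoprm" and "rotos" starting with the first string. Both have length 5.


String 1: 'yoprm'
String 2: 'rotos'
Operation: alternate characters
Pairs: 'y'+'r', 'o'+'o', 'p'+'t', 'r'+'o', 'm'+'s'
Result: yrooptroms


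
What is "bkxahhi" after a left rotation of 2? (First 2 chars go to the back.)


Input: 'bkxahhi', shift = 2
Operation: split at index 2 and swap parts
Front part s[0:2] = 'bk'
Back part s[2:] = 'xahhi'
Rotated = back + front = 'xahhi' + 'bk'
Result: xahhibk


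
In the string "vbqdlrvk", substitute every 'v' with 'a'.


Input string: 'vbqdlrvk'
Operation: replace 'v' with 'a'
Positions of 'v': 0, 6
After replacement: abqdlrak


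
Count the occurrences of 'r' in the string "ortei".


Input string: 'ortei'
Target character: 'r'
Scan each position: s[1]='r'
Matches found at indices: 1
Total: 1


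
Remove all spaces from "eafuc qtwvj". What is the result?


Input string: 'eafuc qtwvj'
Operation: remove all spaces
Words: 'eafuc', 'qtwvj'
Join without spaces: eafucqtwvj


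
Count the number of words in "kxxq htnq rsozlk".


Input string: 'kxxq htnq rsozlk'
Operation: split by spaces
Words found: 'kxxq', 'htnq', 'rsozlk'
Word count: 3


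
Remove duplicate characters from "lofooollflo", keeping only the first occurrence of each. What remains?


Input: 'lofooollflo'
Operation: keep first occurrence of each character
Scan: s[0]='l' new -> keep; s[1]='o' new -> keep; s[2]='f' new -> keep; s[3]='o' seen -> skip; s[4]='o' seen -> skip; s[5]='o' seen -> skip; s[6]='l' seen -> skip; s[7]='l' seen -> skip; s[8]='f' seen -> skip; s[9]='l' seen -> skip; s[10]='o' seen -> skip
Result: lof


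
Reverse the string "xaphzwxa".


Input string: 'xaphzwxa'
Operation: reverse character order
Original order: 'x' -> 'a' -> 'p' -> 'h' -> 'z' -> 'w' -> 'x' -> 'a'
Reversed order: 'a' -> 'x' -> 'w' -> 'z' -> 'h' -> 'p' -> 'a' -> 'x'
Result: axwzhpax


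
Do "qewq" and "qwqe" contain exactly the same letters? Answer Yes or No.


String 1: 'qewq' -> sorted: 'eqqw'
String 2: 'qwqe' -> sorted: 'eqqw'
Compare sorted forms: 'eqqw' == 'eqqw'
Anagram: Yes


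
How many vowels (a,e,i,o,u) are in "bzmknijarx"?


Input string: 'bzmknijarx'
Operation: count vowels (a, e, i, o, u)
Scan: s[0]='b', s[1]='z', s[2]='m', s[3]='k', s[4]='n', s[5]='i' (vowel), s[6]='j', s[7]='a' (vowel), s[8]='r', s[9]='x'
Vowels found: 2
Result: 2


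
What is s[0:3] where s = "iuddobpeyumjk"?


Input string: 'iuddobpeyumjk'
Operation: slice [0:3]
Extract characters: s[0]='i', s[1]='u', s[2]='d'
Result: iud


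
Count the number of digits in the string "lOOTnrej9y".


Input string: 'lOOTnrej9y'
Operation: count digit characters (0-9)
Scan: 'l', 'O', 'O', 'T', 'n', 'r', 'e', 'j', '9'(digit), 'y'
Digits found: 1
Result: 1


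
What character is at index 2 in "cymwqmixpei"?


Input string: 'cymwqmixpei'
Operation: get character at index 2
Index mapping: s[0]='c', s[1]='y', s[2]='m'
Result: 'm'


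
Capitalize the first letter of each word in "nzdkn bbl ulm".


Input string: 'nzdkn bbl ulm'
Operation: capitalize first letter of each word
Word transformations: 'nzdkn'->'Nzdkn', 'bbl'->'Bbl', 'ulm'->'Ulm'
Result: Nzdkn Bbl Ulm


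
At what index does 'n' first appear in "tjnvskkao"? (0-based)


Input string: 'tjnvskkao'
Target: 'n'
Scanning left to right: s[0]='t', s[1]='j', s[2]='n'
First match at index: 2


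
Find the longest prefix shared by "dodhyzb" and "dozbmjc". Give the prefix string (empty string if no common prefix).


String 1: 'dodhyzb'
String 2: 'dozbmjc'
Compare position by position:
pos 0: 'd' vs 'd' match
pos 1: 'o' vs 'o' match
pos 2: 'd' vs 'z' differ -> stop
Longest common prefix: "do" (length 2)


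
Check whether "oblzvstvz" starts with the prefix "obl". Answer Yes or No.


Input string: 'oblzvstvz'
Prefix to check: 'obl'
First 3 characters of input: 'obl'
Match: True
Result: Yes


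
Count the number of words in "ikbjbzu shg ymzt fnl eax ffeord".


Input string: 'ikbjbzu shg ymzt fnl eax ffeord'
Operation: split by spaces
Words found: 'ikbjbzu', 'shg', 'ymzt', 'fnl', 'eax', 'ffeord'
Word count: 6


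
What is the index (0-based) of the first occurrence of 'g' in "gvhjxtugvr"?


Input string: 'gvhjxtugvr'
Target: 'g'
Scanning left to right: s[0]='g'
First match at index: 0


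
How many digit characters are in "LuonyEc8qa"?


Input string: 'LuonyEc8qa'
Operation: count digit characters (0-9)
Scan: 'L', 'u', 'o', 'n', 'y', 'E', 'c', '8'(digit), 'q', 'a'
Digits found: 1
Result: 1


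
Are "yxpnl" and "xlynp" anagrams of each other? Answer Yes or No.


String 1: 'yxpnl' -> sorted: 'lnpxy'
String 2: 'xlynp' -> sorted: 'lnpxy'
Compare sorted forms: 'lnpxy' == 'lnpxy'
Anagram: Yes


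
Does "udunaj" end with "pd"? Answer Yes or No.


Input string: 'udunaj'
Suffix to check: 'pd'
Last 2 characters of input: 'aj'
Match: False
Result: No


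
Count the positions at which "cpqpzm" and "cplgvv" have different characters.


String 1: 'cpqpzm'
String 2: 'cplgvv'
Compare each position: pos 0: 'c'=='c', pos 1: 'p'=='p', pos 2: 'q'!='l', pos 3: 'p'!='g', pos 4: 'z'!='v', pos 5: 'm'!='v'
Differing positions: 4
Hamming distance: 4


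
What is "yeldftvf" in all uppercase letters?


Input string: 'yeldftvf'
Operation: convert each letter to uppercase
Mapping: 'y'->'Y', 'e'->'E', 'l'->'L', 'd'->'D', 'f'->'F', 't'->'T', 'v'->'V', 'f'->'F'
Result: YELDFTVF


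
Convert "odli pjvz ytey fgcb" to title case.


Input string: 'odli pjvz ytey fgcb'
Operation: capitalize first letter of each word
Word transformations: 'odli'->'Odli', 'pjvz'->'Pjvz', 'ytey'->'Ytey', 'fgcb'->'Fgcb'
Result: Odli Pjvz Ytey Fgcb


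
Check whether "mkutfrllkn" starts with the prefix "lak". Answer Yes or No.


Input string: 'mkutfrllkn'
Prefix to check: 'lak'
First 3 characters of input: 'mku'
Match: False
Result: No


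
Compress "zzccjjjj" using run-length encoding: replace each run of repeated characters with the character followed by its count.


Input: 'zzccjjjj'
Operation: identify consecutive runs
Runs: 'zz' -> z2, 'cc' -> c2, 'jjjj' -> j4
Encoded: z2c2j4


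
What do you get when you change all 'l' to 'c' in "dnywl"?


Input string: 'dnywl'
Operation: replace 'l' with 'c'
Positions of 'l': 4
After replacement: dnywc


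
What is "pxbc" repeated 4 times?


Input string: 'pxbc'
Operation: repeat 4 times
Concatenation: 'pxbc' + 'pxbc' + 'pxbc' + 'pxbc'
Result: pxbcpxbcpxbcpxbc


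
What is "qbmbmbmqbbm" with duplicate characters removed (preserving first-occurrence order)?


Input: 'qbmbmbmqbbm'
Operation: keep first occurrence of each character
Scan: s[0]='q' new -> keep; s[1]='b' new -> keep; s[2]='m' new -> keep; s[3]='b' seen -> skip; s[4]='m' seen -> skip; s[5]='b' seen -> skip; s[6]='m' seen -> skip; s[7]='q' seen -> skip; s[8]='b' seen -> skip; s[9]='b' seen -> skip; s[10]='m' seen -> skip
Result: qbm


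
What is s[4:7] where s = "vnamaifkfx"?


Input string: 'vnamaifkfx'
Operation: slice [4:7]
Extract characters: s[4]='a', s[5]='i', s[6]='f'
Result: aif


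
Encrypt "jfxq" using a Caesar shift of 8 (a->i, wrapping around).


Input: 'jfxq', shift = 8
Operation: for each letter, (position + 8) mod 26
Mapping: 'j'(9+8=17)->'r', 'f'(5+8=13)->'n', 'x'(23+8=31, 31 mod 26=5)->'f', 'q'(16+8=24)->'y'
Result: rnfy


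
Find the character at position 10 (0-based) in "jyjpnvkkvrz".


Input string: 'jyjpnvkkvrz'
Operation: get character at index 10
Index mapping: s[0]='j', s[1]='y', s[2]='j', s[3]='p', s[4]='n', s[5]='v', s[6]='k', s[7]='k', s[8]='v', s[9]='r', s[10]='z'
Result: 'z'


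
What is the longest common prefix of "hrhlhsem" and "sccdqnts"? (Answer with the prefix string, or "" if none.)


String 1: 'hrhlhsem'
String 2: 'sccdqnts'
Compare position by position:
pos 0: 'h' vs 's' differ -> stop
Longest common prefix: "" (length 0)


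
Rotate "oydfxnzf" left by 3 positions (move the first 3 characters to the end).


Input: 'oydfxnzf', shift = 3
Operation: split at index 3 and swap parts
Front part s[0:3] = 'oyd'
Back part s[3:] = 'fxnzf'
Rotated = back + front = 'fxnzf' + 'oyd'
Result: fxnzfoyd


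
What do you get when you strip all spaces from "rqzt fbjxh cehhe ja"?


Input string: 'rqzt fbjxh cehhe ja'
Operation: remove all spaces
Words: 'rqzt', 'fbjxh', 'cehhe', 'ja'
Join without spaces: rqztfbjxhcehheja


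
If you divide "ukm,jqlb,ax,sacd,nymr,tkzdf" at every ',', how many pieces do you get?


Input string: 'ukm,jqlb,ax,sacd,nymr,tkzdf'
Delimiter: ','
Split result: 'ukm', 'jqlb', 'ax', 'sacd', 'nymr', 'tkzdf'
Number of parts: 6


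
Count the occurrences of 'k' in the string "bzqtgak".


Input string: 'bzqtgak'
Target character: 'k'
Scan each position: s[6]='k'
Matches found at indices: 6
Total: 1


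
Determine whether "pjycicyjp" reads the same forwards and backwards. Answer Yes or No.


Input string: 'pjycicyjp'
Reversed: 'pjycicyjp'
Compare pairs: s[0]='p' vs s[8]='p' (match), s[1]='j' vs s[7]='j' (match), s[2]='y' vs s[6]='y' (match), s[3]='c' vs s[5]='c' (match)
Palindrome: Yes


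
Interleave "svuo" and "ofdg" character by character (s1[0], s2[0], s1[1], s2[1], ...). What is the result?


String 1: 'svuo'
String 2: 'ofdg'
Operation: alternate characters
Pairs: 's'+'o', 'v'+'f', 'u'+'d', 'o'+'g'
Result: sovfudog


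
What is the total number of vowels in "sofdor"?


Input string: 'sofdor'
Operation: count vowels (a, e, i, o, u)
Scan: s[0]='s', s[1]='o' (vowel), s[2]='f', s[3]='d', s[4]='o' (vowel), s[5]='r'
Vowels found: 2
Result: 2


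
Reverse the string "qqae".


Input string: 'qqae'
Operation: reverse character order
Original order: 'q' -> 'q' -> 'a' -> 'e'
Reversed order: 'e' -> 'a' -> 'q' -> 'q'
Result: eaqq


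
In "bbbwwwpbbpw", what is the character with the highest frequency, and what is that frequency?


Input: 'bbbwwwpbbpw'
Operation: tally each character
Counts: 'b':5, 'p':2, 'w':4
Maximum: 'b' appears 5 times


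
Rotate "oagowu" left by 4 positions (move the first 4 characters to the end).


Input: 'oagowu', shift = 4
Operation: split at index 4 and swap parts
Front part s[0:4] = 'oago'
Back part s[4:] = 'wu'
Rotated = back + front = 'wu' + 'oago'
Result: wuoago


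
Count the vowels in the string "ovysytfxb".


Input string: 'ovysytfxb'
Operation: count vowels (a, e, i, o, u)
Scan: s[0]='o' (vowel), s[1]='v', s[2]='y', s[3]='s', s[4]='y', s[5]='t', s[6]='f', s[7]='x', s[8]='b'
Vowels found: 1
Result: 1


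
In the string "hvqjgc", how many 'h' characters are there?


Input string: 'hvqjgc'
Target character: 'h'
Scan each position: s[0]='h'
Matches found at indices: 0
Total: 1


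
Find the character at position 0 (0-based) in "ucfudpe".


Input string: 'ucfudpe'
Operation: get character at index 0
Index mapping: s[0]='u'
Result: 'u'


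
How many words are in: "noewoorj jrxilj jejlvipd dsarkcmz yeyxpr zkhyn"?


Input string: 'noewoorj jrxilj jejlvipd dsarkcmz yeyxpr zkhyn'
Operation: split by spaces
Words found: 'noewoorj', 'jrxilj', 'jejlvipd', 'dsarkcmz', 'yeyxpr', 'zkhyn'
Word count: 6


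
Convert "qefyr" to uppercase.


Input string: 'qefyr'
Operation: convert each letter to uppercase
Mapping: 'q'->'Q', 'e'->'E', 'f'->'F', 'y'->'Y', 'r'->'R'
Result: QEFYR


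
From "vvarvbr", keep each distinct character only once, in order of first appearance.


Input: 'vvarvbr'
Operation: keep first occurrence of each character
Scan: s[0]='v' new -> keep; s[1]='v' seen -> skip; s[2]='a' new -> keep; s[3]='r' new -> keep; s[4]='v' seen -> skip; s[5]='b' new -> keep; s[6]='r' seen -> skip
Result: varb


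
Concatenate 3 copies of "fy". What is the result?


Input string: 'fy'
Operation: repeat 3 times
Concatenation: 'fy' + 'fy' + 'fy'
Result: fyfyfy


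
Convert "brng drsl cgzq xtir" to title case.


Input string: 'brng drsl cgzq xtir'
Operation: capitalize first letter of each word
Word transformations: 'brng'->'Brng', 'drsl'->'Drsl', 'cgzq'->'Cgzq', 'xtir'->'Xtir'
Result: Brng Drsl Cgzq Xtir


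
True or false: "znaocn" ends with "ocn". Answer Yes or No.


Input string: 'znaocn'
Suffix to check: 'ocn'
Last 3 characters of input: 'ocn'
Match: True
Result: Yes


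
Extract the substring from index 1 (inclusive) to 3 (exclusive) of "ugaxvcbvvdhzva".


Input string: 'ugaxvcbvvdhzva'
Operation: slice [1:3]
Extract characters: s[1]='g', s[2]='a'
Result: ga


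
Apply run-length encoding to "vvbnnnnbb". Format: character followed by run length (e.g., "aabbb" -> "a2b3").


Input: 'vvbnnnnbb'
Operation: identify consecutive runs
Runs: 'vv' -> v2, 'b' -> b1, 'nnnn' -> n4, 'bb' -> b2
Encoded: v2b1n4b2


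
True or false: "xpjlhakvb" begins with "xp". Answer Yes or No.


Input string: 'xpjlhakvb'
Prefix to check: 'xp'
First 2 characters of input: 'xp'
Match: True
Result: Yes


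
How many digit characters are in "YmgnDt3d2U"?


Input string: 'YmgnDt3d2U'
Operation: count digit characters (0-9)
Scan: 'Y', 'm', 'g', 'n', 'D', 't', '3'(digit), 'd', '2'(digit), 'U'
Digits found: 2
Result: 2


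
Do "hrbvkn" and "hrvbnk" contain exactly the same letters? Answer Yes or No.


String 1: 'hrbvkn' -> sorted: 'bhknrv'
String 2: 'hrvbnk' -> sorted: 'bhknrv'
Compare sorted forms: 'bhknrv' == 'bhknrv'
Anagram: Yes


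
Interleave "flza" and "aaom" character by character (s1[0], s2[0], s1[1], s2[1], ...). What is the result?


String 1: 'flza'
String 2: 'aaom'
Operation: alternate characters
Pairs: 'f'+'a', 'l'+'a', 'z'+'o', 'a'+'m'
Result: falazoam


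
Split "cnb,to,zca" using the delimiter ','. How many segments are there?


Input string: 'cnb,to,zca'
Delimiter: ','
Split result: 'cnb', 'to', 'zca'
Number of parts: 3


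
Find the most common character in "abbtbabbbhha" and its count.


Input: 'abbtbabbbhha'
Operation: tally each character
Counts: 'a':3, 'b':6, 'h':2, 't':1
Maximum: 'b' appears 6 times


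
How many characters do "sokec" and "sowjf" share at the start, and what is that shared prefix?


String 1: 'sokec'
String 2: 'sowjf'
Compare position by position:
pos 0: 's' vs 's' match
pos 1: 'o' vs 'o' match
pos 2: 'k' vs 'w' differ -> stop
Longest common prefix: "so" (length 2)


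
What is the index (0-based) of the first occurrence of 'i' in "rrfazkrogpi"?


Input string: 'rrfazkrogpi'
Target: 'i'
Scanning left to right: s[0]='r', s[1]='r', s[2]='f', s[3]='a', s[4]='z', s[5]='k', s[6]='r', s[7]='o', s[8]='g', s[9]='p', s[10]='i'
First match at index: 10


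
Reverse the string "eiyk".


Input string: 'eiyk'
Operation: reverse character order
Original order: 'e' -> 'i' -> 'y' -> 'k'
Reversed order: 'k' -> 'y' -> 'i' -> 'e'
Result: kyie


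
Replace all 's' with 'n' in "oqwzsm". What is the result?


Input string: 'oqwzsm'
Operation: replace 's' with 'n'
Positions of 's': 4
After replacement: oqwznm


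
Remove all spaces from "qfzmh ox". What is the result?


Input string: 'qfzmh ox'
Operation: remove all spaces
Words: 'qfzmh', 'ox'
Join without spaces: qfzmhox


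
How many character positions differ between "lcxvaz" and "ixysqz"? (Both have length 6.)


String 1: 'lcxvaz'
String 2: 'ixysqz'
Compare each position: pos 0: 'l'!='i', pos 1: 'c'!='x', pos 2: 'x'!='y', pos 3: 'v'!='s', pos 4: 'a'!='q', pos 5: 'z'=='z'
Differing positions: 5
Hamming distance: 5


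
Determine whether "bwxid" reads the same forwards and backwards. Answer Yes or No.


Input string: 'bwxid'
Reversed: 'dixwb'
Compare pairs: s[0]='b' vs s[4]='d' (mismatch), s[1]='w' vs s[3]='i' (mismatch)
Palindrome: No


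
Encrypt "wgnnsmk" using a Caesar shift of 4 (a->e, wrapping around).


Input: 'wgnnsmk', shift = 4
Operation: for each letter, (position + 4) mod 26
Mapping: 'w'(22+4=26, 26 mod 26=0)->'a', 'g'(6+4=10)->'k', 'n'(13+4=17)->'r', 'n'(13+4=17)->'r', 's'(18+4=22)->'w', 'm'(12+4=16)->'q', 'k'(10+4=14)->'o'
Result: akrrwqo


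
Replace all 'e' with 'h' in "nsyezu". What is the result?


Input string: 'nsyezu'
Operation: replace 'e' with 'h'
Positions of 'e': 3
After replacement: nsyhzu


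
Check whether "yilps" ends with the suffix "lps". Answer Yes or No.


Input string: 'yilps'
Suffix to check: 'lps'
Last 3 characters of input: 'lps'
Match: True
Result: Yes


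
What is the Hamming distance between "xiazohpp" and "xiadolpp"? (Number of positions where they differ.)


String 1: 'xiazohpp'
String 2: 'xiadolpp'
Compare each position: pos 0: 'x'=='x', pos 1: 'i'=='i', pos 2: 'a'=='a', pos 3: 'z'!='d', pos 4: 'o'=='o', pos 5: 'h'!='l', pos 6: 'p'=='p', pos 7: 'p'=='p'
Differing positions: 2
Hamming distance: 2


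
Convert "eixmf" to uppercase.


Input string: 'eixmf'
Operation: convert each letter to uppercase
Mapping: 'e'->'E', 'i'->'I', 'x'->'X', 'm'->'M', 'f'->'F'
Result: EIXMF


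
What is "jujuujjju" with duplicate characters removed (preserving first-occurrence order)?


Input: 'jujuujjju'
Operation: keep first occurrence of each character
Scan: s[0]='j' new -> keep; s[1]='u' new -> keep; s[2]='j' seen -> skip; s[3]='u' seen -> skip; s[4]='u' seen -> skip; s[5]='j' seen -> skip; s[6]='j' seen -> skip; s[7]='j' seen -> skip; s[8]='u' seen -> skip
Result: ju


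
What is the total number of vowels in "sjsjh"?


Input string: 'sjsjh'
Operation: count vowels (a, e, i, o, u)
Scan: s[0]='s', s[1]='j', s[2]='s', s[3]='j', s[4]='h'
Vowels found: 0
Result: 0


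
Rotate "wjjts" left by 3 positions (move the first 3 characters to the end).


Input: 'wjjts', shift = 3
Operation: split at index 3 and swap parts
Front part s[0:3] = 'wjj'
Back part s[3:] = 'ts'
Rotated = back + front = 'ts' + 'wjj'
Result: tswjj


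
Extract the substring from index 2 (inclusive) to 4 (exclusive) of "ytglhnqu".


Input string: 'ytglhnqu'
Operation: slice [2:4]
Extract characters: s[2]='g', s[3]='l'
Result: gl


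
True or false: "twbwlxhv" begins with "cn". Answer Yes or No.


Input string: 'twbwlxhv'
Prefix to check: 'cn'
First 2 characters of input: 'tw'
Match: False
Result: No


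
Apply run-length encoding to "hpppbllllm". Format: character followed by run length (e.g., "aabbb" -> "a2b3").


Input: 'hpppbllllm'
Operation: identify consecutive runs
Runs: 'h' -> h1, 'ppp' -> p3, 'b' -> b1, 'llll' -> l4, 'm' -> m1
Encoded: h1p3b1l4m1


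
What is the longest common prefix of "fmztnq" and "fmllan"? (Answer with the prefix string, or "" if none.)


String 1: 'fmztnq'
String 2: 'fmllan'
Compare position by position:
pos 0: 'f' vs 'f' match
pos 1: 'm' vs 'm' match
pos 2: 'z' vs 'l' differ -> stop
Longest common prefix: "fm" (length 2)


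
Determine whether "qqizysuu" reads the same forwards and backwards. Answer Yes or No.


Input string: 'qqizysuu'
Reversed: 'uusyziqq'
Compare pairs: s[0]='q' vs s[7]='u' (mismatch), s[1]='q' vs s[6]='u' (mismatch), s[2]='i' vs s[5]='s' (mismatch), s[3]='z' vs s[4]='y' (mismatch)
Palindrome: No


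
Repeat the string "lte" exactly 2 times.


Input string: 'lte'
Operation: repeat 2 times
Concatenation: 'lte' + 'lte'
Result: ltelte


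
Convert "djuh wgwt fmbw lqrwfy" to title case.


Input string: 'djuh wgwt fmbw lqrwfy'
Operation: capitalize first letter of each word
Word transformations: 'djuh'->'Djuh', 'wgwt'->'Wgwt', 'fmbw'->'Fmbw', 'lqrwfy'->'Lqrwfy'
Result: Djuh Wgwt Fmbw Lqrwfy


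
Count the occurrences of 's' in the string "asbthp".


Input string: 'asbthp'
Target character: 's'
Scan each position: s[1]='s'
Matches found at indices: 1
Total: 1


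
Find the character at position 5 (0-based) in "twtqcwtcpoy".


Input string: 'twtqcwtcpoy'
Operation: get character at index 5
Index mapping: s[0]='t', s[1]='w', s[2]='t', s[3]='q', s[4]='c', s[5]='w'
Result: 'w'


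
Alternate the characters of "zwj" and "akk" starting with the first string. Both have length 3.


String 1: 'zwj'
String 2: 'akk'
Operation: alternate characters
Pairs: 'z'+'a', 'w'+'k', 'j'+'k'
Result: zawkjk


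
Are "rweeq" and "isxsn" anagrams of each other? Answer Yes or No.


String 1: 'rweeq' -> sorted: 'eeqrw'
String 2: 'isxsn' -> sorted: 'inssx'
Compare sorted forms: 'eeqrw' != 'inssx'
Anagram: No


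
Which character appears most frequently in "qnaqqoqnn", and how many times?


Input: 'qnaqqoqnn'
Operation: tally each character
Counts: 'a':1, 'n':3, 'o':1, 'q':4
Maximum: 'q' appears 4 times


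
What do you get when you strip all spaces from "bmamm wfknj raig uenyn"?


Input string: 'bmamm wfknj raig uenyn'
Operation: remove all spaces
Words: 'bmamm', 'wfknj', 'raig', 'uenyn'
Join without spaces: bmammwfknjraiguenyn


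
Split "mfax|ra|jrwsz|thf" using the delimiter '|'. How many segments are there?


Input string: 'mfax|ra|jrwsz|thf'
Delimiter: '|'
Split result: 'mfax', 'ra', 'jrwsz', 'thf'
Number of parts: 4


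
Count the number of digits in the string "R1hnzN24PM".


Input string: 'R1hnzN24PM'
Operation: count digit characters (0-9)
Scan: 'R', '1'(digit), 'h', 'n', 'z', 'N', '2'(digit), '4'(digit), 'P', 'M'
Digits found: 3
Result: 3


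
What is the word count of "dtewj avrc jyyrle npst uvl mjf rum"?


Input string: 'dtewj avrc jyyrle npst uvl mjf rum'
Operation: split by spaces
Words found: 'dtewj', 'avrc', 'jyyrle', 'npst', 'uvl', 'mjf', 'rum'
Word count: 7


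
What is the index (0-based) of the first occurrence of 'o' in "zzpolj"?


Input string: 'zzpolj'
Target: 'o'
Scanning left to right: s[0]='z', s[1]='z', s[2]='p', s[3]='o'
First match at index: 3


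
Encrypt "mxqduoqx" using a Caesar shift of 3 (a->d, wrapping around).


Input: 'mxqduoqx', shift = 3
Operation: for each letter, (position + 3) mod 26
Mapping: 'm'(12+3=15)->'p', 'x'(23+3=26, 26 mod 26=0)->'a', 'q'(16+3=19)->'t', 'd'(3+3=6)->'g', 'u'(20+3=23)->'x', 'o'(14+3=17)->'r', 'q'(16+3=19)->'t', 'x'(23+3=26, 26 mod 26=0)->'a'
Result: patgxrta


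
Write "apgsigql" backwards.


Input string: 'apgsigql'
Operation: reverse character order
Original order: 'a' -> 'p' -> 'g' -> 's' -> 'i' -> 'g' -> 'q' -> 'l'
Reversed order: 'l' -> 'q' -> 'g' -> 'i' -> 's' -> 'g' -> 'p' -> 'a'
Result: lqgisgpa


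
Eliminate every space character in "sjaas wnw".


Input string: 'sjaas wnw'
Operation: remove all spaces
Words: 'sjaas', 'wnw'
Join without spaces: sjaaswnw


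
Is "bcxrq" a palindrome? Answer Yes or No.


Input string: 'bcxrq'
Reversed: 'qrxcb'
Compare pairs: s[0]='b' vs s[4]='q' (mismatch), s[1]='c' vs s[3]='r' (mismatch)
Palindrome: No


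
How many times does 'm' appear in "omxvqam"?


Input string: 'omxvqam'
Target character: 'm'
Scan each position: s[1]='m', s[6]='m'
Matches found at indices: 1, 6
Total: 2


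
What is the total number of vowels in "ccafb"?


Input string: 'ccafb'
Operation: count vowels (a, e, i, o, u)
Scan: s[0]='c', s[1]='c', s[2]='a' (vowel), s[3]='f', s[4]='b'
Vowels found: 1
Result: 1


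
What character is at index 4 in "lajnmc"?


Input string: 'lajnmc'
Operation: get character at index 4
Index mapping: s[0]='l', s[1]='a', s[2]='j', s[3]='n', s[4]='m'
Result: 'm'


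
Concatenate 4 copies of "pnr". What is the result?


Input string: 'pnr'
Operation: repeat 4 times
Concatenation: 'pnr' + 'pnr' + 'pnr' + 'pnr'
Result: pnrpnrpnrpnr


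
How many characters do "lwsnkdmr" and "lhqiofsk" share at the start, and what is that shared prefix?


String 1: 'lwsnkdmr'
String 2: 'lhqiofsk'
Compare position by position:
pos 0: 'l' vs 'l' match
pos 1: 'w' vs 'h' differ -> stop
Longest common prefix: "l" (length 1)


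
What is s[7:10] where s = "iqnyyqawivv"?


Input string: 'iqnyyqawivv'
Operation: slice [7:10]
Extract characters: s[7]='w', s[8]='i', s[9]='v'
Result: wiv


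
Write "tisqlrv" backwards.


Input string: 'tisqlrv'
Operation: reverse character order
Original order: 't' -> 'i' -> 's' -> 'q' -> 'l' -> 'r' -> 'v'
Reversed order: 'v' -> 'r' -> 'l' -> 'q' -> 's' -> 'i' -> 't'
Result: vrlqsit


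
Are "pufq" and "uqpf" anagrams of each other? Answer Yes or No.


String 1: 'pufq' -> sorted: 'fpqu'
String 2: 'uqpf' -> sorted: 'fpqu'
Compare sorted forms: 'fpqu' == 'fpqu'
Anagram: Yes


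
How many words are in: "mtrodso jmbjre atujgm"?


Input string: 'mtrodso jmbjre atujgm'
Operation: split by spaces
Words found: 'mtrodso', 'jmbjre', 'atujgm'
Word count: 3


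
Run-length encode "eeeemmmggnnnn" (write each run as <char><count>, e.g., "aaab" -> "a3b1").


Input: 'eeeemmmggnnnn'
Operation: identify consecutive runs
Runs: 'eeee' -> e4, 'mmm' -> m3, 'gg' -> g2, 'nnnn' -> n4
Encoded: e4m3g2n4


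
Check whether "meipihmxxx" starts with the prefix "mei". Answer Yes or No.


Input string: 'meipihmxxx'
Prefix to check: 'mei'
First 3 characters of input: 'mei'
Match: True
Result: Yes


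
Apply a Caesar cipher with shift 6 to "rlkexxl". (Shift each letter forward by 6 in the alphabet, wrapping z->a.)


Input: 'rlkexxl', shift = 6
Operation: for each letter, (position + 6) mod 26
Mapping: 'r'(17+6=23)->'x', 'l'(11+6=17)->'r', 'k'(10+6=16)->'q', 'e'(4+6=10)->'k', 'x'(23+6=29, 29 mod 26=3)->'d', 'x'(23+6=29, 29 mod 26=3)->'d', 'l'(11+6=17)->'r'
Result: xrqkddr


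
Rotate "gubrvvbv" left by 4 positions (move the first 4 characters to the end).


Input: 'gubrvvbv', shift = 4
Operation: split at index 4 and swap parts
Front part s[0:4] = 'gubr'
Back part s[4:] = 'vvbv'
Rotated = back + front = 'vvbv' + 'gubr'
Result: vvbvgubr


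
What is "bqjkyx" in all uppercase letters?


Input string: 'bqjkyx'
Operation: convert each letter to uppercase
Mapping: 'b'->'B', 'q'->'Q', 'j'->'J', 'k'->'K', 'y'->'Y', 'x'->'X'
Result: BQJKYX


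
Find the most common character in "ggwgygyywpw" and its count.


Input: 'ggwgygyywpw'
Operation: tally each character
Counts: 'g':4, 'p':1, 'w':3, 'y':3
Maximum: 'g' appears 4 times


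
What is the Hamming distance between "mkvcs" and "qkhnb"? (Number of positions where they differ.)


String 1: 'mkvcs'
String 2: 'qkhnb'
Compare each position: pos 0: 'm'!='q', pos 1: 'k'=='k', pos 2: 'v'!='h', pos 3: 'c'!='n', pos 4: 's'!='b'
Differing positions: 4
Hamming distance: 4


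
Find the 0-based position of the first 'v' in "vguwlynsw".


Input string: 'vguwlynsw'
Target: 'v'
Scanning left to right: s[0]='v'
First match at index: 0


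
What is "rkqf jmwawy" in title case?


Input string: 'rkqf jmwawy'
Operation: capitalize first letter of each word
Word transformations: 'rkqf'->'Rkqf', 'jmwawy'->'Jmwawy'
Result: Rkqf Jmwawy


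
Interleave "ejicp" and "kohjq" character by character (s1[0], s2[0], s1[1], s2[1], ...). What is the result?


String 1: 'ejicp'
String 2: 'kohjq'
Operation: alternate characters
Pairs: 'e'+'k', 'j'+'o', 'i'+'h', 'c'+'j', 'p'+'q'
Result: ekjoihcjpq


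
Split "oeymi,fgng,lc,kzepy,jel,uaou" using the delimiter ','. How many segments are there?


Input string: 'oeymi,fgng,lc,kzepy,jel,uaou'
Delimiter: ','
Split result: 'oeymi', 'fgng', 'lc', 'kzepy', 'jel', 'uaou'
Number of parts: 6


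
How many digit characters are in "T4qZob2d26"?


Input string: 'T4qZob2d26'
Operation: count digit characters (0-9)
Scan: 'T', '4'(digit), 'q', 'Z', 'o', 'b', '2'(digit), 'd', '2'(digit), '6'(digit)
Digits found: 4
Result: 4


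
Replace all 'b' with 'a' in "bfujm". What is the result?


Input string: 'bfujm'
Operation: replace 'b' with 'a'
Positions of 'b': 0
After replacement: afujm


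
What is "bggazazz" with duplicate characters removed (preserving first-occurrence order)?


Input: 'bggazazz'
Operation: keep first occurrence of each character
Scan: s[0]='b' new -> keep; s[1]='g' new -> keep; s[2]='g' seen -> skip; s[3]='a' new -> keep; s[4]='z' new -> keep; s[5]='a' seen -> skip; s[6]='z' seen -> skip; s[7]='z' seen -> skip
Result: bgaz
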